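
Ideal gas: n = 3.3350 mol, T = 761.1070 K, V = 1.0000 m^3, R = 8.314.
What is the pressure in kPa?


P = nRT/V = 3.3350 * 8.314 * 761.1070 / 1.0000
= 21103.3584 / 1.0000 = 21103.3584 Pa = 21.1034 kPa

21.1034 kPa


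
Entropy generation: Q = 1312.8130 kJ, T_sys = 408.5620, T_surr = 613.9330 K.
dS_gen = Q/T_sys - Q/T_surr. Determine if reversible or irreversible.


dS_sys = 1312.8130/408.5620 = 3.2133 kJ/K
dS_surr = -1312.8130/613.9330 = -2.1384 kJ/K
dS_gen = 3.2133 - 2.1384 = 1.0749 kJ/K (irreversible)

dS_gen = 1.0749 kJ/K, irreversible


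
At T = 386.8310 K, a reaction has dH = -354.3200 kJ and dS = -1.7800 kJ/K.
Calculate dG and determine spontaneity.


T*dS = 386.8310 * -1.7800 = -688.5592 kJ
dG = -354.3200 + 688.5592 = 334.2392 kJ (non-spontaneous)

dG = 334.2392 kJ, non-spontaneous


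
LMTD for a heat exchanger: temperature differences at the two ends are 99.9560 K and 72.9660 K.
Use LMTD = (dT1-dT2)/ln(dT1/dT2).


dT1/dT2 = 1.3699
ln(dT1/dT2) = 0.3147
LMTD = 26.9900 / 0.3147 = 85.7543 K

85.7543 K


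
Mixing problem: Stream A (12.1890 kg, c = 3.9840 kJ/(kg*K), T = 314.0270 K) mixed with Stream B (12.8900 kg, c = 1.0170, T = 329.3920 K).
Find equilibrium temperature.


num = 19567.5002
den = 61.6701
Tf = 317.2931 K

317.2931 K


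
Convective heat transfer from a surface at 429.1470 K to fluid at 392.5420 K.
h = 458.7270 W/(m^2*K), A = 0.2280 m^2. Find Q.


dT = 36.6050 K
Q = 458.7270 * 0.2280 * 36.6050 = 3828.5080 W

3828.5080 W


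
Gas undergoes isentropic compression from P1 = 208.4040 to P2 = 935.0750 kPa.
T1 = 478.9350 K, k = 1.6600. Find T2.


(k-1)/k = 0.3976
(P2/P1)^exp = 1.8164
T2 = 478.9350 * 1.8164 = 869.9250 K

869.9250 K


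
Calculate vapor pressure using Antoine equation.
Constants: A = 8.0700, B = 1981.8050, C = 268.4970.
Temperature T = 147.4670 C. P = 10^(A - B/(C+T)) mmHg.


C+T = 415.9640
B/(C+T) = 4.7644
log10(P) = 8.0700 - 4.7644 = 3.3056
P = 10^3.3056 = 2021.3121 mmHg

2021.3121 mmHg


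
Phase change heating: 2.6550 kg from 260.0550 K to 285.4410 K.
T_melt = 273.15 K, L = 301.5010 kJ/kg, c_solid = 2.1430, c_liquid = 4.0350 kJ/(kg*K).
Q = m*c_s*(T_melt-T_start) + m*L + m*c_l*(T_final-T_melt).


Q1 (sensible, solid) = 2.6550 * 2.1430 * 13.0950 = 74.5062 kJ
Q2 (latent) = 2.6550 * 301.5010 = 800.4852 kJ
Q3 (sensible, liquid) = 2.6550 * 4.0350 * 12.2910 = 131.6726 kJ
Q_total = 1006.6639 kJ

1006.6639 kJ


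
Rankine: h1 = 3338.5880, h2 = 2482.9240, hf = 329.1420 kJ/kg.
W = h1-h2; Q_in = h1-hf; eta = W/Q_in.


W = 855.6640 kJ/kg
Q_in = 3009.4460 kJ/kg
eta = 0.2843 = 28.4326%

eta = 28.4326%


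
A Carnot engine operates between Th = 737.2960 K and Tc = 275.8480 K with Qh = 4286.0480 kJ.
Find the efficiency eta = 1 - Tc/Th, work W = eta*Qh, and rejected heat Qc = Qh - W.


eta = 1 - 275.8480/737.2960 = 0.6259
W = 0.6259 * 4286.0480 = 2682.4888 kJ
Qc = 4286.0480 - 2682.4888 = 1603.5592 kJ

eta = 62.5865%, W = 2682.4888 kJ, Qc = 1603.5592 kJ


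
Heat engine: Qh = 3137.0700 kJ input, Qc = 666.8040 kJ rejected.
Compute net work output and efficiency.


W = 3137.0700 - 666.8040 = 2470.2660 kJ
eta = 2470.2660 / 3137.0700 = 0.7874 = 78.7444%

W = 2470.2660 kJ, eta = 78.7444%


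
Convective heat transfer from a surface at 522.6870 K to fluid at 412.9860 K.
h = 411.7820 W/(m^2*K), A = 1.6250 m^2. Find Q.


dT = 109.7010 K
Q = 411.7820 * 1.6250 * 109.7010 = 73405.9579 W

73405.9579 W


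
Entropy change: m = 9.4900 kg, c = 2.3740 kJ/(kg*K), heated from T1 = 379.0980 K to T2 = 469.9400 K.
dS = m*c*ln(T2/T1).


T2/T1 = 1.2396
ln(T2/T1) = 0.2148
dS = 9.4900 * 2.3740 * 0.2148 = 4.8395 kJ/K

4.8395 kJ/K


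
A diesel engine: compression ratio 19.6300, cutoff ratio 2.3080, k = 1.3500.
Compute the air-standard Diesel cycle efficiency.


r^(k-1) = 2.8348
rc^k = 3.0929
eta = 0.5819 = 58.1892%

58.1892%


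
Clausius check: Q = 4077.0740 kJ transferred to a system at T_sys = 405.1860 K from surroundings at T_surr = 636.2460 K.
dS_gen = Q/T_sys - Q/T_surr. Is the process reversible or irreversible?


dS_sys = 4077.0740/405.1860 = 10.0622 kJ/K
dS_surr = -4077.0740/636.2460 = -6.4080 kJ/K
dS_gen = 10.0622 - 6.4080 = 3.6542 kJ/K (irreversible)

dS_gen = 3.6542 kJ/K, irreversible


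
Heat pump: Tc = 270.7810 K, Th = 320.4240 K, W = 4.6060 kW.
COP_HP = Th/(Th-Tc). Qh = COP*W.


COP = 320.4240 / 49.6430 = 6.4546
Qh = 6.4546 * 4.6060 = 29.7297 kW

COP = 6.4546, Qh = 29.7297 kW


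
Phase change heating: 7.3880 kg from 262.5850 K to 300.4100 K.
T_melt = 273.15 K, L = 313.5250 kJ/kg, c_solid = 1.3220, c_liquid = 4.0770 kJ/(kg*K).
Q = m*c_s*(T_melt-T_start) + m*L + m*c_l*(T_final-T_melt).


Q1 (sensible, solid) = 7.3880 * 1.3220 * 10.5650 = 103.1877 kJ
Q2 (latent) = 7.3880 * 313.5250 = 2316.3227 kJ
Q3 (sensible, liquid) = 7.3880 * 4.0770 * 27.2600 = 821.0951 kJ
Q_total = 3240.6055 kJ

3240.6055 kJ


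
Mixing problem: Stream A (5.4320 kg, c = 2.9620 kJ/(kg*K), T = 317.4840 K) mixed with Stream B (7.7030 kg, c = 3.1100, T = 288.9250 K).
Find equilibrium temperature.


num = 12029.7681
den = 40.0459
Tf = 300.3994 K

300.3994 K


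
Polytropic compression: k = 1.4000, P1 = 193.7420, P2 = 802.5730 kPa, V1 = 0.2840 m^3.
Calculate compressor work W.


(k-1)/k = 0.2857
(P2/P1)^exp = 1.5009
W = 3.5000 * 193.7420 * 0.2840 * (1.5009 - 1) = 96.4687 kJ

96.4687 kJ


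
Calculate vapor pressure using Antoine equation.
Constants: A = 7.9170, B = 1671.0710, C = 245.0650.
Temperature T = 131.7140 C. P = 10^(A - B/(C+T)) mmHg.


C+T = 376.7790
B/(C+T) = 4.4351
log10(P) = 7.9170 - 4.4351 = 3.4819
P = 10^3.4819 = 3032.8506 mmHg

3032.8506 mmHg


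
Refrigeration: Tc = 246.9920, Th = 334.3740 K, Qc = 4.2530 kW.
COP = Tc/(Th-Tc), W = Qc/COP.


COP = 246.9920 / 87.3820 = 2.8266
W = 4.2530 / 2.8266 = 1.5046 kW

COP = 2.8266, W = 1.5046 kW


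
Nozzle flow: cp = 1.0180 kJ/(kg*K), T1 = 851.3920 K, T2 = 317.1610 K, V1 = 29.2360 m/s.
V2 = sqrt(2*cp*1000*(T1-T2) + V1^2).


dT = 534.2310 K
2*cp*1000*dT = 1087694.3160
V1^2 = 854.7437
V2 = sqrt(1088549.0597) = 1043.3355 m/s

1043.3355 m/s


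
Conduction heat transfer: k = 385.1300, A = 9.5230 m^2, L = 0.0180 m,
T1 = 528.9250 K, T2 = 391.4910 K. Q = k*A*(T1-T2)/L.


dT = 137.4340 K
Q = 385.1300 * 9.5230 * 137.4340 / 0.0180 = 2.8003e+07 W

2.8003e+07 W


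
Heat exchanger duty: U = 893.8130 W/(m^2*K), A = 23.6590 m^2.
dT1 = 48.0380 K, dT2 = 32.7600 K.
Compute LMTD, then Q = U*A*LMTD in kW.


LMTD = 39.9128 K
Q = 893.8130 * 23.6590 * 39.9128 = 844025.6808 W = 844.0257 kW

844.0257 kW


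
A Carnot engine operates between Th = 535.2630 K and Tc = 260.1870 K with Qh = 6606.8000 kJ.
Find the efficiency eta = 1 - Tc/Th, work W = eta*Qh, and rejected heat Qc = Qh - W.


eta = 1 - 260.1870/535.2630 = 0.5139
W = 0.5139 * 6606.8000 = 3395.2881 kJ
Qc = 6606.8000 - 3395.2881 = 3211.5119 kJ

eta = 51.3908%, W = 3395.2881 kJ, Qc = 3211.5119 kJ


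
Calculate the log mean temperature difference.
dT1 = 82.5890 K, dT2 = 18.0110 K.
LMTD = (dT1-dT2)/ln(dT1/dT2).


dT1/dT2 = 4.5855
ln(dT1/dT2) = 1.5229
LMTD = 64.5780 / 1.5229 = 42.4048 K

42.4048 K


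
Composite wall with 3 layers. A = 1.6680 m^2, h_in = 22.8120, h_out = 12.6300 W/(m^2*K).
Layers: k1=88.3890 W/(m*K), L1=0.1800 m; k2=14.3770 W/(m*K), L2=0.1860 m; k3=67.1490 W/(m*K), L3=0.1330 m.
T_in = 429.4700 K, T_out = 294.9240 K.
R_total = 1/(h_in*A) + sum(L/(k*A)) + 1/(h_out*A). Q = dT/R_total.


R_conv_in = 1/(22.8120*1.6680) = 0.0263
R_1 = 0.1800/(88.3890*1.6680) = 0.0012
R_2 = 0.1860/(14.3770*1.6680) = 0.0078
R_3 = 0.1330/(67.1490*1.6680) = 0.0012
R_conv_out = 1/(12.6300*1.6680) = 0.0475
R_total = 0.0839 K/W
Q = 134.5460 / 0.0839 = 1603.3906 W

R_total = 0.0839 K/W, Q = 1603.3906 W


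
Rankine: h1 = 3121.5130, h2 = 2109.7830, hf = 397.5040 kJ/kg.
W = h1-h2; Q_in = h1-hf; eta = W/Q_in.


W = 1011.7300 kJ/kg
Q_in = 2724.0090 kJ/kg
eta = 0.3714 = 37.1412%

eta = 37.1412%


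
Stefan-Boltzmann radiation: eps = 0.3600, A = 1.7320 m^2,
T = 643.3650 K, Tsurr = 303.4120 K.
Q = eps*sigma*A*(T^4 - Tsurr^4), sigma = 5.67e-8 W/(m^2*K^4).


T^4 = 1.7133e+11
Tsurr^4 = 8.4748e+09
Q = 0.3600 * 5.67e-8 * 1.7320 * 1.6285e+11 = 5757.4624 W

5757.4624 W


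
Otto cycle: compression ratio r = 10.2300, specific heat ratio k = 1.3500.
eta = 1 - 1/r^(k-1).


r^(k-1) = 2.2566
eta = 1 - 1/2.2566 = 0.5569 = 55.6857%

55.6857%


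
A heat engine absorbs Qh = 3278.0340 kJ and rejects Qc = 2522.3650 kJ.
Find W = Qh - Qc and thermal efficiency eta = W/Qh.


W = 3278.0340 - 2522.3650 = 755.6690 kJ
eta = 755.6690 / 3278.0340 = 0.2305 = 23.0525%

W = 755.6690 kJ, eta = 23.0525%


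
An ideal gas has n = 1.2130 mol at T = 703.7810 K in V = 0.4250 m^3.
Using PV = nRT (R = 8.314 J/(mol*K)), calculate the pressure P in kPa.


P = nRT/V = 1.2130 * 8.314 * 703.7810 / 0.4250
= 7097.5483 / 0.4250 = 16700.1137 Pa = 16.7001 kPa

16.7001 kPa


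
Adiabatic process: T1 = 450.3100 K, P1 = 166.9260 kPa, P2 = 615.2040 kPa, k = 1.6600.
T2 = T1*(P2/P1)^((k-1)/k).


(k-1)/k = 0.3976
(P2/P1)^exp = 1.6797
T2 = 450.3100 * 1.6797 = 756.3880 K

756.3880 K


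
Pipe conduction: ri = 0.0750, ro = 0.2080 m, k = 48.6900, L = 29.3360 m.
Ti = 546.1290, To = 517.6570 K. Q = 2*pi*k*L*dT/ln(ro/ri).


dT = 28.4720 K
ln(ro/ri) = 1.0200
Q = 2*pi*48.6900*29.3360*28.4720 / 1.0200 = 250505.3867 W

250505.3867 W


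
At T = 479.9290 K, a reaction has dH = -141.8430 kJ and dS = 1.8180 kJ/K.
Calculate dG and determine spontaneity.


T*dS = 479.9290 * 1.8180 = 872.5109 kJ
dG = -141.8430 - 872.5109 = -1014.3539 kJ (spontaneous)

dG = -1014.3539 kJ, spontaneous


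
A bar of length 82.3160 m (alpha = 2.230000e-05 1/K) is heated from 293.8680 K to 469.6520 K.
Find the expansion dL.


dT = 175.7840 K
dL = 2.230000e-05 * 82.3160 * 175.7840 = 0.322677 m
L_final = 82.638677 m

dL = 0.322677 m


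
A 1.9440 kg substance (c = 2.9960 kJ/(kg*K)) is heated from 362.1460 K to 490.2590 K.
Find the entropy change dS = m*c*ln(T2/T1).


T2/T1 = 1.3538
ln(T2/T1) = 0.3029
dS = 1.9440 * 2.9960 * 0.3029 = 1.7641 kJ/K

1.7641 kJ/K


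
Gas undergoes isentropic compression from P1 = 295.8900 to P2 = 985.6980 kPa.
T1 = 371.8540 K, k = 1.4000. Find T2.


(k-1)/k = 0.2857
(P2/P1)^exp = 1.4103
T2 = 371.8540 * 1.4103 = 524.4337 K

524.4337 K


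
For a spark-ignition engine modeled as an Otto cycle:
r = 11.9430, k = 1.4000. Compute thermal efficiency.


r^(k-1) = 2.6968
eta = 1 - 1/2.6968 = 0.6292 = 62.9187%

62.9187%


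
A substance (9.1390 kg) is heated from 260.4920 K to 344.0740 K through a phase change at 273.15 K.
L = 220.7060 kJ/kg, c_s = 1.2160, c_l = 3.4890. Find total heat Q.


Q1 (sensible, solid) = 9.1390 * 1.2160 * 12.6580 = 140.6687 kJ
Q2 (latent) = 9.1390 * 220.7060 = 2017.0321 kJ
Q3 (sensible, liquid) = 9.1390 * 3.4890 * 70.9240 = 2261.4806 kJ
Q_total = 4419.1814 kJ

4419.1814 kJ


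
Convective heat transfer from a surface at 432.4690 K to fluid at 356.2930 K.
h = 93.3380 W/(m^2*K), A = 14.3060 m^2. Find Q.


dT = 76.1760 K
Q = 93.3380 * 14.3060 * 76.1760 = 101717.3122 W

101717.3122 W


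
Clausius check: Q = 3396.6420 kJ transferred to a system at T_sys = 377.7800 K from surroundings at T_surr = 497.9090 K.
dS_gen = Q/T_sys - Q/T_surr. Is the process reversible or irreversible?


dS_sys = 3396.6420/377.7800 = 8.9911 kJ/K
dS_surr = -3396.6420/497.9090 = -6.8218 kJ/K
dS_gen = 8.9911 - 6.8218 = 2.1692 kJ/K (irreversible)

dS_gen = 2.1692 kJ/K, irreversible


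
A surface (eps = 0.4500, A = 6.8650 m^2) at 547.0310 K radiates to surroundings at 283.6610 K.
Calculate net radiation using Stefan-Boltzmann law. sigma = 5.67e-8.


T^4 = 8.9546e+10
Tsurr^4 = 6.4744e+09
Q = 0.4500 * 5.67e-8 * 6.8650 * 8.3072e+10 = 14550.9200 W

14550.9200 W


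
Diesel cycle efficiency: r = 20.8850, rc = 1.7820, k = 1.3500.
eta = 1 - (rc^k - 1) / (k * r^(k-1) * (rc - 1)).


r^(k-1) = 2.8970
rc^k = 2.1814
eta = 0.6137 = 61.3725%

61.3725%


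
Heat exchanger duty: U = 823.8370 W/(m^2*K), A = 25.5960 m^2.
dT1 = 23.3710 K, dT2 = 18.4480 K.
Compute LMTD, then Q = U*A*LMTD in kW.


LMTD = 20.8125 K
Q = 823.8370 * 25.5960 * 20.8125 = 438872.8203 W = 438.8728 kW

438.8728 kW


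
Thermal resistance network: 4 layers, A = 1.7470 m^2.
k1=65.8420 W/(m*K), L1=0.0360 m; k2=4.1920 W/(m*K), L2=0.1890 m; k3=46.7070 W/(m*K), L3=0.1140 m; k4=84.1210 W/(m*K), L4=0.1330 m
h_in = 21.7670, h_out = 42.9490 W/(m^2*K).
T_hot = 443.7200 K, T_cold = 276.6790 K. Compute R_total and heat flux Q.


R_conv_in = 1/(21.7670*1.7470) = 0.0263
R_1 = 0.0360/(65.8420*1.7470) = 0.0003
R_2 = 0.1890/(4.1920*1.7470) = 0.0258
R_3 = 0.1140/(46.7070*1.7470) = 0.0014
R_4 = 0.1330/(84.1210*1.7470) = 0.0009
R_conv_out = 1/(42.9490*1.7470) = 0.0133
R_total = 0.0680 K/W
Q = 167.0410 / 0.0680 = 2454.7707 W

R_total = 0.0680 K/W, Q = 2454.7707 W


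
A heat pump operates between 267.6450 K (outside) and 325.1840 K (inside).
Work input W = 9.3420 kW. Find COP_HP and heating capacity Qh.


COP = 325.1840 / 57.5390 = 5.6515
Qh = 5.6515 * 9.3420 = 52.7967 kW

COP = 5.6515, Qh = 52.7967 kW


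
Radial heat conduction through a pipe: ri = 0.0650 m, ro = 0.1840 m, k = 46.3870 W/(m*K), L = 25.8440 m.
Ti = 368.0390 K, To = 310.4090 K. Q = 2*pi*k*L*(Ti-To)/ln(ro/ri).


dT = 57.6300 K
ln(ro/ri) = 1.0405
Q = 2*pi*46.3870*25.8440*57.6300 / 1.0405 = 417178.7554 W

417178.7554 W


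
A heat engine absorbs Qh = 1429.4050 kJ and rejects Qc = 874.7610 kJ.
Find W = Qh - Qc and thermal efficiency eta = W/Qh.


W = 1429.4050 - 874.7610 = 554.6440 kJ
eta = 554.6440 / 1429.4050 = 0.3880 = 38.8024%

W = 554.6440 kJ, eta = 38.8024%


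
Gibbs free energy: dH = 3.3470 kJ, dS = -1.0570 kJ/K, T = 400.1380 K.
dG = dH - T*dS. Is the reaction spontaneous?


T*dS = 400.1380 * -1.0570 = -422.9459 kJ
dG = 3.3470 + 422.9459 = 426.2929 kJ (non-spontaneous)

dG = 426.2929 kJ, non-spontaneous


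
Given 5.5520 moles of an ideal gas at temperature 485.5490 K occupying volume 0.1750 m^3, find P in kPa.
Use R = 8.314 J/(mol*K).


P = nRT/V = 5.5520 * 8.314 * 485.5490 / 0.1750
= 22412.6156 / 0.1750 = 128072.0889 Pa = 128.0721 kPa

128.0721 kPa


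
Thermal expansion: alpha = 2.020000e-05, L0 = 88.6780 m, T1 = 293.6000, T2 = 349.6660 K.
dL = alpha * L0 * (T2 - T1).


dT = 56.0660 K
dL = 2.020000e-05 * 88.6780 * 56.0660 = 0.100431 m
L_final = 88.778431 m

dL = 0.100431 m


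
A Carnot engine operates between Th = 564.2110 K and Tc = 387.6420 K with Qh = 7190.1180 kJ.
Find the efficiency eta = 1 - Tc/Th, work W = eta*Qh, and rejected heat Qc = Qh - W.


eta = 1 - 387.6420/564.2110 = 0.3129
W = 0.3129 * 7190.1180 = 2250.1368 kJ
Qc = 7190.1180 - 2250.1368 = 4939.9812 kJ

eta = 31.2949%, W = 2250.1368 kJ, Qc = 4939.9812 kJ


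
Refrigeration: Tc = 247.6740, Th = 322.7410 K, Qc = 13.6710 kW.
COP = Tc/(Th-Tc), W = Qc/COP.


COP = 247.6740 / 75.0670 = 3.2994
W = 13.6710 / 3.2994 = 4.1435 kW

COP = 3.2994, W = 4.1435 kW


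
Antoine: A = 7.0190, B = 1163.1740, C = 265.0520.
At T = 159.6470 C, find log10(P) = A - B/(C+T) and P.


C+T = 424.6990
B/(C+T) = 2.7388
log10(P) = 7.0190 - 2.7388 = 4.2802
P = 10^4.2802 = 19062.5182 mmHg

19062.5182 mmHg


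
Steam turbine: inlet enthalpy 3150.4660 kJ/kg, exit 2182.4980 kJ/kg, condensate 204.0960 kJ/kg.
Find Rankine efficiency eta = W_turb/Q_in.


W = 967.9680 kJ/kg
Q_in = 2946.3700 kJ/kg
eta = 0.3285 = 32.8529%

eta = 32.8529%


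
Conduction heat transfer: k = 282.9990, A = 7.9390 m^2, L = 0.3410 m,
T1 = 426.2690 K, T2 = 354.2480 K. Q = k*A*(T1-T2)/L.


dT = 72.0210 K
Q = 282.9990 * 7.9390 * 72.0210 / 0.3410 = 474521.0373 W

474521.0373 W


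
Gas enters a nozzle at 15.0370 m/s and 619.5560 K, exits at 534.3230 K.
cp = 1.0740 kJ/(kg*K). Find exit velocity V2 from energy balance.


dT = 85.2330 K
2*cp*1000*dT = 183080.4840
V1^2 = 226.1114
V2 = sqrt(183306.5954) = 428.1432 m/s

428.1432 m/s


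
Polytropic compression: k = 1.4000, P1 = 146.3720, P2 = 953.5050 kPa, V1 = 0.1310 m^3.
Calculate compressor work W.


(k-1)/k = 0.2857
(P2/P1)^exp = 1.7082
W = 3.5000 * 146.3720 * 0.1310 * (1.7082 - 1) = 47.5269 kJ

47.5269 kJ


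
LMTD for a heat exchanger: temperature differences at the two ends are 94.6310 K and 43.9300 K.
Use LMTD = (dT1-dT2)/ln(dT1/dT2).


dT1/dT2 = 2.1541
ln(dT1/dT2) = 0.7674
LMTD = 50.7010 / 0.7674 = 66.0696 K

66.0696 K


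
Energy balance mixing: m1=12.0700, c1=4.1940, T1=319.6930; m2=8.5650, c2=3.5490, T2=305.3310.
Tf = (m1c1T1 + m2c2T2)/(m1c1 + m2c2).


num = 25464.5677
den = 81.0188
Tf = 314.3046 K

314.3046 K


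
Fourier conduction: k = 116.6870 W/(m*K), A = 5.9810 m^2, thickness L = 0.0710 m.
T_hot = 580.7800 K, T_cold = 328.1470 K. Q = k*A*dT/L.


dT = 252.6330 K
Q = 116.6870 * 5.9810 * 252.6330 / 0.0710 = 2483293.2461 W

2483293.2461 W


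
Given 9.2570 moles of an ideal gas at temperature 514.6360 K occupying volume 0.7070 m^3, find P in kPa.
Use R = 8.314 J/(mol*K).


P = nRT/V = 9.2570 * 8.314 * 514.6360 / 0.7070
= 39607.7750 / 0.7070 = 56022.3127 Pa = 56.0223 kPa

56.0223 kPa


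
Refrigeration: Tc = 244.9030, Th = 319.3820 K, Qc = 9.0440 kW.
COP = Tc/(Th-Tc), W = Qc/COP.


COP = 244.9030 / 74.4790 = 3.2882
W = 9.0440 / 3.2882 = 2.7504 kW

COP = 3.2882, W = 2.7504 kW


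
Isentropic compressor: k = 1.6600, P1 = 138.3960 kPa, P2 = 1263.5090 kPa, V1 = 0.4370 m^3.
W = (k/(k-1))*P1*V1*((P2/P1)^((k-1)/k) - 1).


(k-1)/k = 0.3976
(P2/P1)^exp = 2.4092
W = 2.5152 * 138.3960 * 0.4370 * (2.4092 - 1) = 214.3546 kJ

214.3546 kJ


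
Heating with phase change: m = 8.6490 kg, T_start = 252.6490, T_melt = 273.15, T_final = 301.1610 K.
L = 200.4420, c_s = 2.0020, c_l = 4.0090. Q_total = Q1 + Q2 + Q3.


Q1 (sensible, solid) = 8.6490 * 2.0020 * 20.5010 = 354.9809 kJ
Q2 (latent) = 8.6490 * 200.4420 = 1733.6229 kJ
Q3 (sensible, liquid) = 8.6490 * 4.0090 * 28.0110 = 971.2490 kJ
Q_total = 3059.8527 kJ

3059.8527 kJ


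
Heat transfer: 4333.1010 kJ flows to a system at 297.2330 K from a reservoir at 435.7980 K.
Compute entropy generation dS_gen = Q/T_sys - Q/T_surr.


dS_sys = 4333.1010/297.2330 = 14.5781 kJ/K
dS_surr = -4333.1010/435.7980 = -9.9429 kJ/K
dS_gen = 14.5781 - 9.9429 = 4.6352 kJ/K (irreversible)

dS_gen = 4.6352 kJ/K, irreversible


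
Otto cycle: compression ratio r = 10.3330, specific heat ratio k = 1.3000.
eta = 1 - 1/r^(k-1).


r^(k-1) = 2.0150
eta = 1 - 1/2.0150 = 0.5037 = 50.3714%

50.3714%


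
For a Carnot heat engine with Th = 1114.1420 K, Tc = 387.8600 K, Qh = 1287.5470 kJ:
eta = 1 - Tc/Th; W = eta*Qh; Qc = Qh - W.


eta = 1 - 387.8600/1114.1420 = 0.6519
W = 0.6519 * 1287.5470 = 839.3205 kJ
Qc = 1287.5470 - 839.3205 = 448.2265 kJ

eta = 65.1876%, W = 839.3205 kJ, Qc = 448.2265 kJ


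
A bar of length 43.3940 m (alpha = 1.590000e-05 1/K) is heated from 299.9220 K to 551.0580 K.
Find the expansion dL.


dT = 251.1360 K
dL = 1.590000e-05 * 43.3940 * 251.1360 = 0.173275 m
L_final = 43.567275 m

dL = 0.173275 m


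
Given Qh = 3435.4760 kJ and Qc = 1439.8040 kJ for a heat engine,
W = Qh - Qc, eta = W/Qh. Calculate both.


W = 3435.4760 - 1439.8040 = 1995.6720 kJ
eta = 1995.6720 / 3435.4760 = 0.5809 = 58.0901%

W = 1995.6720 kJ, eta = 58.0901%


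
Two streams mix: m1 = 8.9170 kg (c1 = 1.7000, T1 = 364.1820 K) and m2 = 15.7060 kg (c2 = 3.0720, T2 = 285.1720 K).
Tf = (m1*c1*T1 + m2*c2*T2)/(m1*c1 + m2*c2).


num = 19279.8144
den = 63.4077
Tf = 304.0609 K

304.0609 K


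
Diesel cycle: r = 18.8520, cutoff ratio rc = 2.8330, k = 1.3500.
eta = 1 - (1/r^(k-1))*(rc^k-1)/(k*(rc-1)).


r^(k-1) = 2.7950
rc^k = 4.0788
eta = 0.5548 = 55.4846%

55.4846%


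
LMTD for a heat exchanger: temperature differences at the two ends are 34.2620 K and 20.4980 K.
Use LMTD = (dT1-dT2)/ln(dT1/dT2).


dT1/dT2 = 1.6715
ln(dT1/dT2) = 0.5137
LMTD = 13.7640 / 0.5137 = 26.7934 K

26.7934 K


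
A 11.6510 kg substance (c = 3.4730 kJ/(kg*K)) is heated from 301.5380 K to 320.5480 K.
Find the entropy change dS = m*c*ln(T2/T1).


T2/T1 = 1.0630
ln(T2/T1) = 0.0611
dS = 11.6510 * 3.4730 * 0.0611 = 2.4738 kJ/K

2.4738 kJ/K


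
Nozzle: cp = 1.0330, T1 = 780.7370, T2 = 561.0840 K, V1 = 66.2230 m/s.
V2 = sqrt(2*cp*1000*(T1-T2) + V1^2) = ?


dT = 219.6530 K
2*cp*1000*dT = 453803.0980
V1^2 = 4385.4857
V2 = sqrt(458188.5837) = 676.8963 m/s

676.8963 m/s


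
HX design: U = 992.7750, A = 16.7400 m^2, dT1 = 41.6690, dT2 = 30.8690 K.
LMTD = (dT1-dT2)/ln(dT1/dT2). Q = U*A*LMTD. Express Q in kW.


LMTD = 35.9994 K
Q = 992.7750 * 16.7400 * 35.9994 = 598275.9488 W = 598.2759 kW

598.2759 kW


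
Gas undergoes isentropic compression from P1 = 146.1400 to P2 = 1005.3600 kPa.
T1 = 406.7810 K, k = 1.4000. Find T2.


(k-1)/k = 0.2857
(P2/P1)^exp = 1.7350
T2 = 406.7810 * 1.7350 = 705.7670 K

705.7670 K


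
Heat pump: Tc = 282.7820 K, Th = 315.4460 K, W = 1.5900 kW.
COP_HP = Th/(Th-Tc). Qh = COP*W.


COP = 315.4460 / 32.6640 = 9.6573
Qh = 9.6573 * 1.5900 = 15.3551 kW

COP = 9.6573, Qh = 15.3551 kW


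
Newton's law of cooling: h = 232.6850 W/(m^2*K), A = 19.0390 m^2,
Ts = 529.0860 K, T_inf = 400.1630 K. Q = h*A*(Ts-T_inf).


dT = 128.9230 K
Q = 232.6850 * 19.0390 * 128.9230 = 571140.4563 W

571140.4563 W


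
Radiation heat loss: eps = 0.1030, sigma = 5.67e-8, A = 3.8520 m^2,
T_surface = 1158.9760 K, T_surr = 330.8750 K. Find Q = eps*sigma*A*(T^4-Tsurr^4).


T^4 = 1.8043e+12
Tsurr^4 = 1.1985e+10
Q = 0.1030 * 5.67e-8 * 3.8520 * 1.7923e+12 = 40318.9980 W

40318.9980 W


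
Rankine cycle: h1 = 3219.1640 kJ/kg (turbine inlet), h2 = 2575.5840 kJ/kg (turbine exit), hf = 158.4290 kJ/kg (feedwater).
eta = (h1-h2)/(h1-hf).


W = 643.5800 kJ/kg
Q_in = 3060.7350 kJ/kg
eta = 0.2103 = 21.0270%

eta = 21.0270%


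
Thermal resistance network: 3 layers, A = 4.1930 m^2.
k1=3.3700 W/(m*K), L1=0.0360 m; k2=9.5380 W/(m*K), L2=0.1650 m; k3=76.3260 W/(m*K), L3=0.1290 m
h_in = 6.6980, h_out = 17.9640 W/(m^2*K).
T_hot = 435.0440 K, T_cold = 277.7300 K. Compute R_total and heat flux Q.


R_conv_in = 1/(6.6980*4.1930) = 0.0356
R_1 = 0.0360/(3.3700*4.1930) = 0.0025
R_2 = 0.1650/(9.5380*4.1930) = 0.0041
R_3 = 0.1290/(76.3260*4.1930) = 0.0004
R_conv_out = 1/(17.9640*4.1930) = 0.0133
R_total = 0.0560 K/W
Q = 157.3140 / 0.0560 = 2811.2256 W

R_total = 0.0560 K/W, Q = 2811.2256 W


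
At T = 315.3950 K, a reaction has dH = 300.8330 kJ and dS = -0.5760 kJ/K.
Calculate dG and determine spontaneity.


T*dS = 315.3950 * -0.5760 = -181.6675 kJ
dG = 300.8330 + 181.6675 = 482.5005 kJ (non-spontaneous)

dG = 482.5005 kJ, non-spontaneous


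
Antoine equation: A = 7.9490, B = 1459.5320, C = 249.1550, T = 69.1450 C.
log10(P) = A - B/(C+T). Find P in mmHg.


C+T = 318.3000
B/(C+T) = 4.5854
log10(P) = 7.9490 - 4.5854 = 3.3636
P = 10^3.3636 = 2309.9500 mmHg

2309.9500 mmHg


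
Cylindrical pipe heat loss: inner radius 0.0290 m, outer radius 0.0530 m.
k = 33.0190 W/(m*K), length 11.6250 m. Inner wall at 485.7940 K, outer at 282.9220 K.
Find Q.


dT = 202.8720 K
ln(ro/ri) = 0.6030
Q = 2*pi*33.0190*11.6250*202.8720 / 0.6030 = 811417.4915 W

811417.4915 W


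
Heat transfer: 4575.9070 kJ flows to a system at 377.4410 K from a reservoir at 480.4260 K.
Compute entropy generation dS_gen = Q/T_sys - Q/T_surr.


dS_sys = 4575.9070/377.4410 = 12.1235 kJ/K
dS_surr = -4575.9070/480.4260 = -9.5247 kJ/K
dS_gen = 12.1235 - 9.5247 = 2.5988 kJ/K (irreversible)

dS_gen = 2.5988 kJ/K, irreversible


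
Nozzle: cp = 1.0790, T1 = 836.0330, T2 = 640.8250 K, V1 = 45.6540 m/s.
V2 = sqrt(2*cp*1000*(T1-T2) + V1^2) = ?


dT = 195.2080 K
2*cp*1000*dT = 421258.8640
V1^2 = 2084.2877
V2 = sqrt(423343.1517) = 650.6483 m/s

650.6483 m/s


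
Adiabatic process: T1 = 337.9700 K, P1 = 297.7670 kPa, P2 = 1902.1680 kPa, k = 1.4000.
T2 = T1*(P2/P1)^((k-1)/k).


(k-1)/k = 0.2857
(P2/P1)^exp = 1.6987
T2 = 337.9700 * 1.6987 = 574.0960 K

574.0960 K


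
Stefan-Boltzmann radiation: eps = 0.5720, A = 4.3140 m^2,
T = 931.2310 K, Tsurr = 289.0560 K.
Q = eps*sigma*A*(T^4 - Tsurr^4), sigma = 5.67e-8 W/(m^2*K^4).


T^4 = 7.5202e+11
Tsurr^4 = 6.9812e+09
Q = 0.5720 * 5.67e-8 * 4.3140 * 7.4504e+11 = 104240.9716 W

104240.9716 W


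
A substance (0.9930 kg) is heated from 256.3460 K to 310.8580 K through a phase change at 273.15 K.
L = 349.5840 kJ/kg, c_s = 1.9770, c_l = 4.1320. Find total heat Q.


Q1 (sensible, solid) = 0.9930 * 1.9770 * 16.8040 = 32.9890 kJ
Q2 (latent) = 0.9930 * 349.5840 = 347.1369 kJ
Q3 (sensible, liquid) = 0.9930 * 4.1320 * 37.7080 = 154.7188 kJ
Q_total = 534.8447 kJ

534.8447 kJ


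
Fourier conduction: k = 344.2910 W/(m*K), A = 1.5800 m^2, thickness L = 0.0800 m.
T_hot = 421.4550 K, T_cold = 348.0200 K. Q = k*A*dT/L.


dT = 73.4350 K
Q = 344.2910 * 1.5800 * 73.4350 / 0.0800 = 499339.4393 W

499339.4393 W


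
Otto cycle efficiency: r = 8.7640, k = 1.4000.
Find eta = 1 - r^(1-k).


r^(k-1) = 2.3828
eta = 1 - 1/2.3828 = 0.5803 = 58.0319%

58.0319%


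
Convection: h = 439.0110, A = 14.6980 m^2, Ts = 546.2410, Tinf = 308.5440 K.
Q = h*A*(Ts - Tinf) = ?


dT = 237.6970 K
Q = 439.0110 * 14.6980 * 237.6970 = 1533759.7825 W

1533759.7825 W


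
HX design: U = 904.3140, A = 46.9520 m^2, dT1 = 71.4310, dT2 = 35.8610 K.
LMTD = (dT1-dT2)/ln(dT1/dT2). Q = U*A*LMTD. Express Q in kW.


LMTD = 51.6194 K
Q = 904.3140 * 46.9520 * 51.6194 = 2191727.5457 W = 2191.7275 kW

2191.7275 kW


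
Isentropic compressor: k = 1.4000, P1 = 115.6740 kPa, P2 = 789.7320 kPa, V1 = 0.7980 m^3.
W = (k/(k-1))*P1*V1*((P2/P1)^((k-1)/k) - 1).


(k-1)/k = 0.2857
(P2/P1)^exp = 1.7312
W = 3.5000 * 115.6740 * 0.7980 * (1.7312 - 1) = 236.2448 kJ

236.2448 kJ


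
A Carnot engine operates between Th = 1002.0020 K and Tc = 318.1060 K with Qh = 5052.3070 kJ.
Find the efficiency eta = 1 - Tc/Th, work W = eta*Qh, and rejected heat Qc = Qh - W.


eta = 1 - 318.1060/1002.0020 = 0.6825
W = 0.6825 * 5052.3070 = 3448.3490 kJ
Qc = 5052.3070 - 3448.3490 = 1603.9580 kJ

eta = 68.2530%, W = 3448.3490 kJ, Qc = 1603.9580 kJ


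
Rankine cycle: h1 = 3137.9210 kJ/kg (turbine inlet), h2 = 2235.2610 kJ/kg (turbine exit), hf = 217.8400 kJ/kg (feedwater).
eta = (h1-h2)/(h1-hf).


W = 902.6600 kJ/kg
Q_in = 2920.0810 kJ/kg
eta = 0.3091 = 30.9122%

eta = 30.9122%


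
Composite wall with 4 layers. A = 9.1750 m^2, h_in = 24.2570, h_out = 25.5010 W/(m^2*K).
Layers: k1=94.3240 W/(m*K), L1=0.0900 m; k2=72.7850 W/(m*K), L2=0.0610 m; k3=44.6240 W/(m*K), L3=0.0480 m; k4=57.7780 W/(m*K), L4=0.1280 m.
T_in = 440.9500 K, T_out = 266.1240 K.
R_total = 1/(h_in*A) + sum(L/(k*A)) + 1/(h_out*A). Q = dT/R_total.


R_conv_in = 1/(24.2570*9.1750) = 0.0045
R_1 = 0.0900/(94.3240*9.1750) = 0.0001
R_2 = 0.0610/(72.7850*9.1750) = 9.1344e-05
R_3 = 0.0480/(44.6240*9.1750) = 0.0001
R_4 = 0.1280/(57.7780*9.1750) = 0.0002
R_conv_out = 1/(25.5010*9.1750) = 0.0043
R_total = 0.0093 K/W
Q = 174.8260 / 0.0093 = 18755.6025 W

R_total = 0.0093 K/W, Q = 18755.6025 W


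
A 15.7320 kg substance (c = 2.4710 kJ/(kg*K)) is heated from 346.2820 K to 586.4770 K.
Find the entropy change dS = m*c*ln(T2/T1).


T2/T1 = 1.6936
ln(T2/T1) = 0.5269
dS = 15.7320 * 2.4710 * 0.5269 = 20.4818 kJ/K

20.4818 kJ/K


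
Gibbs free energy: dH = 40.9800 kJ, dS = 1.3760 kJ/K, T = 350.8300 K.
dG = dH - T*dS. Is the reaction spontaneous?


T*dS = 350.8300 * 1.3760 = 482.7421 kJ
dG = 40.9800 - 482.7421 = -441.7621 kJ (spontaneous)

dG = -441.7621 kJ, spontaneous


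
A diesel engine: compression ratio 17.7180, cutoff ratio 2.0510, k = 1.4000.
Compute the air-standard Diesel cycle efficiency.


r^(k-1) = 3.1577
rc^k = 2.7337
eta = 0.6269 = 62.6854%

62.6854%


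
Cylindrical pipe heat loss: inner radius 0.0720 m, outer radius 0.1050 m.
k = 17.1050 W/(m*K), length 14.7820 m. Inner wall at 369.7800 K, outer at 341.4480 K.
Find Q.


dT = 28.3320 K
ln(ro/ri) = 0.3773
Q = 2*pi*17.1050*14.7820*28.3320 / 0.3773 = 119298.0138 W

119298.0138 W


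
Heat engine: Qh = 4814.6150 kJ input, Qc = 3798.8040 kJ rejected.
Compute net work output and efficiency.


W = 4814.6150 - 3798.8040 = 1015.8110 kJ
eta = 1015.8110 / 4814.6150 = 0.2110 = 21.0985%

W = 1015.8110 kJ, eta = 21.0985%


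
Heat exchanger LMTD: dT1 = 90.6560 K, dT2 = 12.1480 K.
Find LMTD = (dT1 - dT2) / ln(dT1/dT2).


dT1/dT2 = 7.4626
ln(dT1/dT2) = 2.0099
LMTD = 78.5080 / 2.0099 = 39.0605 K

39.0605 K


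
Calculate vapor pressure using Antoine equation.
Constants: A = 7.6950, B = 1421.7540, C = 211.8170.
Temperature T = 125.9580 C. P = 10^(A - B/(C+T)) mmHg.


C+T = 337.7750
B/(C+T) = 4.2092
log10(P) = 7.6950 - 4.2092 = 3.4858
P = 10^3.4858 = 3060.7316 mmHg

3060.7316 mmHg


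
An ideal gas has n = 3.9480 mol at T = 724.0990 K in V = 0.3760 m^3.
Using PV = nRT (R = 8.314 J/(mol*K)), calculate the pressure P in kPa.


P = nRT/V = 3.9480 * 8.314 * 724.0990 / 0.3760
= 23767.5881 / 0.3760 = 63211.6704 Pa = 63.2117 kPa

63.2117 kPa


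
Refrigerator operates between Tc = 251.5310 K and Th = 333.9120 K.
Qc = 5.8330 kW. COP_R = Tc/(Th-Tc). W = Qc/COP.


COP = 251.5310 / 82.3810 = 3.0533
W = 5.8330 / 3.0533 = 1.9104 kW

COP = 3.0533, W = 1.9104 kW


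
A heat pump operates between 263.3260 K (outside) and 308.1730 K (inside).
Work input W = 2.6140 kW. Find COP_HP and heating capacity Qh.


COP = 308.1730 / 44.8470 = 6.8717
Qh = 6.8717 * 2.6140 = 17.9625 kW

COP = 6.8717, Qh = 17.9625 kW


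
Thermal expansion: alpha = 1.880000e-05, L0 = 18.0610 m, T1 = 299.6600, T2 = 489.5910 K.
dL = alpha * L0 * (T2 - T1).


dT = 189.9310 K
dL = 1.880000e-05 * 18.0610 * 189.9310 = 0.064490 m
L_final = 18.125490 m

dL = 0.064490 m


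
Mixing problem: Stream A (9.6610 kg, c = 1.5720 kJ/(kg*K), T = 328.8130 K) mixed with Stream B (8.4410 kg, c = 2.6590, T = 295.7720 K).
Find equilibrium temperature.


num = 11632.2031
den = 37.6317
Tf = 309.1064 K

309.1064 K


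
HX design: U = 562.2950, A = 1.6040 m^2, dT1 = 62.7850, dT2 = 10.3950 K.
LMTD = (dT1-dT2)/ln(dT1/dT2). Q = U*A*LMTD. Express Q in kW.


LMTD = 29.1316 K
Q = 562.2950 * 1.6040 * 29.1316 = 26274.3995 W = 26.2744 kW

26.2744 kW


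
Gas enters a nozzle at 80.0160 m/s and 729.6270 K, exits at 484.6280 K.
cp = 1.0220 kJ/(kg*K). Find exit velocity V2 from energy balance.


dT = 244.9990 K
2*cp*1000*dT = 500777.9560
V1^2 = 6402.5603
V2 = sqrt(507180.5163) = 712.1661 m/s

712.1661 m/s


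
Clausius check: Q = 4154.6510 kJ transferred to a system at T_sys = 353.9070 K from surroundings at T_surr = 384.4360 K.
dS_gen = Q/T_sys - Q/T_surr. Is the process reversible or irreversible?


dS_sys = 4154.6510/353.9070 = 11.7394 kJ/K
dS_surr = -4154.6510/384.4360 = -10.8071 kJ/K
dS_gen = 11.7394 - 10.8071 = 0.9323 kJ/K (irreversible)

dS_gen = 0.9323 kJ/K, irreversible


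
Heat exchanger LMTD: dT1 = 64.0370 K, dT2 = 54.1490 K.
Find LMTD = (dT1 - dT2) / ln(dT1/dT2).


dT1/dT2 = 1.1826
ln(dT1/dT2) = 0.1677
LMTD = 9.8880 / 0.1677 = 58.9549 K

58.9549 K


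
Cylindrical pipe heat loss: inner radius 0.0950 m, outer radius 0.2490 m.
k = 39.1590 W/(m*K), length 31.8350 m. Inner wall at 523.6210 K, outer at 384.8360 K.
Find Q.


dT = 138.7850 K
ln(ro/ri) = 0.9636
Q = 2*pi*39.1590*31.8350*138.7850 / 0.9636 = 1128165.6399 W

1128165.6399 W


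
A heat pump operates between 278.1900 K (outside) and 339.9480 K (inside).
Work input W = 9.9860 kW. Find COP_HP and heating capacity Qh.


COP = 339.9480 / 61.7580 = 5.5045
Qh = 5.5045 * 9.9860 = 54.9681 kW

COP = 5.5045, Qh = 54.9681 kW


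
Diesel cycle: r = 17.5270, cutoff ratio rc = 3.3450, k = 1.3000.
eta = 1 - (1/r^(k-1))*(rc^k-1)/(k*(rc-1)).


r^(k-1) = 2.3611
rc^k = 4.8052
eta = 0.4713 = 47.1332%

47.1332%


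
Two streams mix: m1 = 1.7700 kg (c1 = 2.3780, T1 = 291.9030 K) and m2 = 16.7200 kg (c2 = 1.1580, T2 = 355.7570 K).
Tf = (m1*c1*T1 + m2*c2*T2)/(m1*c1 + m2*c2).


num = 8116.7189
den = 23.5708
Tf = 344.3545 K

344.3545 K


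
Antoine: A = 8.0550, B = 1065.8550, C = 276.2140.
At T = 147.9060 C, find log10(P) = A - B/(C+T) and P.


C+T = 424.1200
B/(C+T) = 2.5131
log10(P) = 8.0550 - 2.5131 = 5.5419
P = 10^5.5419 = 348258.9544 mmHg

348258.9544 mmHg


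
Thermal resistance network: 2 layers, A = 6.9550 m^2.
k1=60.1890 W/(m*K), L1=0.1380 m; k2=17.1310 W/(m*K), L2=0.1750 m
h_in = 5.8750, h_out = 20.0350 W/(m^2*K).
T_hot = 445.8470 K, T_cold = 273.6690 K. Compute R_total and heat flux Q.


R_conv_in = 1/(5.8750*6.9550) = 0.0245
R_1 = 0.1380/(60.1890*6.9550) = 0.0003
R_2 = 0.1750/(17.1310*6.9550) = 0.0015
R_conv_out = 1/(20.0350*6.9550) = 0.0072
R_total = 0.0334 K/W
Q = 172.1780 / 0.0334 = 5147.5712 W

R_total = 0.0334 K/W, Q = 5147.5712 W


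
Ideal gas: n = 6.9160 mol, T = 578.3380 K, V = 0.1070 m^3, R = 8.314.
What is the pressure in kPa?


P = nRT/V = 6.9160 * 8.314 * 578.3380 / 0.1070
= 33254.2175 / 0.1070 = 310787.0799 Pa = 310.7871 kPa

310.7871 kPa


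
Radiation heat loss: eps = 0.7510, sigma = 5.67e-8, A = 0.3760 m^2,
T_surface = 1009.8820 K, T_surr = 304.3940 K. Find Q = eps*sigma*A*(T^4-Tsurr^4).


T^4 = 1.0401e+12
Tsurr^4 = 8.5851e+09
Q = 0.7510 * 5.67e-8 * 0.3760 * 1.0315e+12 = 16515.5806 W

16515.5806 W


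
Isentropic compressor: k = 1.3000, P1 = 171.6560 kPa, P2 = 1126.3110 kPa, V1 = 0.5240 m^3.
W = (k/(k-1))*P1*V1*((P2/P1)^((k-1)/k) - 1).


(k-1)/k = 0.2308
(P2/P1)^exp = 1.5436
W = 4.3333 * 171.6560 * 0.5240 * (1.5436 - 1) = 211.8858 kJ

211.8858 kJ


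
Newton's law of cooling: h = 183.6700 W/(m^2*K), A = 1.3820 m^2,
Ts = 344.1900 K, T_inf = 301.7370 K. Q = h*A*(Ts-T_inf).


dT = 42.4530 K
Q = 183.6700 * 1.3820 * 42.4530 = 10775.9273 W

10775.9273 W


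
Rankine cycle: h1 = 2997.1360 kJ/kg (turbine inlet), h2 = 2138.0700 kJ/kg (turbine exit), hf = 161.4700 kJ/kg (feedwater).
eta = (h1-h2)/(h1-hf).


W = 859.0660 kJ/kg
Q_in = 2835.6660 kJ/kg
eta = 0.3030 = 30.2950%

eta = 30.2950%


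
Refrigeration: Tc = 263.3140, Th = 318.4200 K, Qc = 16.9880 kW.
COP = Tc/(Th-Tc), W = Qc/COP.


COP = 263.3140 / 55.1060 = 4.7783
W = 16.9880 / 4.7783 = 3.5552 kW

COP = 4.7783, W = 3.5552 kW


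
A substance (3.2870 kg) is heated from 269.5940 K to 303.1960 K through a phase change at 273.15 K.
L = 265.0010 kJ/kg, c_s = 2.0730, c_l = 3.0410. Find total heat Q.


Q1 (sensible, solid) = 3.2870 * 2.0730 * 3.5560 = 24.2304 kJ
Q2 (latent) = 3.2870 * 265.0010 = 871.0583 kJ
Q3 (sensible, liquid) = 3.2870 * 3.0410 * 30.0460 = 300.3328 kJ
Q_total = 1195.6215 kJ

1195.6215 kJ


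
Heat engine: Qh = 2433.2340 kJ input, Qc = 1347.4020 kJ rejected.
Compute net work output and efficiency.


W = 2433.2340 - 1347.4020 = 1085.8320 kJ
eta = 1085.8320 / 2433.2340 = 0.4463 = 44.6251%

W = 1085.8320 kJ, eta = 44.6251%


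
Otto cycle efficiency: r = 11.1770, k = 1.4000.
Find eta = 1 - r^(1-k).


r^(k-1) = 2.6262
eta = 1 - 1/2.6262 = 0.6192 = 61.9224%

61.9224%


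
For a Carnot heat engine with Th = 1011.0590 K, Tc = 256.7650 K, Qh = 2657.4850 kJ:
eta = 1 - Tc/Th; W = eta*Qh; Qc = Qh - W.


eta = 1 - 256.7650/1011.0590 = 0.7460
W = 0.7460 * 2657.4850 = 1982.5994 kJ
Qc = 2657.4850 - 1982.5994 = 674.8856 kJ

eta = 74.6044%, W = 1982.5994 kJ, Qc = 674.8856 kJ


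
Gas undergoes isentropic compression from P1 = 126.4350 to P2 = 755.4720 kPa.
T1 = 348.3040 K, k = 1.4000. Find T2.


(k-1)/k = 0.2857
(P2/P1)^exp = 1.6665
T2 = 348.3040 * 1.6665 = 580.4610 K

580.4610 K


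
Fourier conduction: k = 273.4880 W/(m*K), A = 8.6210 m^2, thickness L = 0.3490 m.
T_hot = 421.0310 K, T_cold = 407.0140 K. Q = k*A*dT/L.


dT = 14.0170 K
Q = 273.4880 * 8.6210 * 14.0170 / 0.3490 = 94694.6769 W

94694.6769 W


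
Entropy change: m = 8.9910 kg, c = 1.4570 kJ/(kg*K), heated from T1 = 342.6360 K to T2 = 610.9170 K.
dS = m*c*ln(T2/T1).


T2/T1 = 1.7830
ln(T2/T1) = 0.5783
dS = 8.9910 * 1.4570 * 0.5783 = 7.5756 kJ/K

7.5756 kJ/K


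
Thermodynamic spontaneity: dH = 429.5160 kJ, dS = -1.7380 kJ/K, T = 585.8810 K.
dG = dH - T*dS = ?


T*dS = 585.8810 * -1.7380 = -1018.2612 kJ
dG = 429.5160 + 1018.2612 = 1447.7772 kJ (non-spontaneous)

dG = 1447.7772 kJ, non-spontaneous


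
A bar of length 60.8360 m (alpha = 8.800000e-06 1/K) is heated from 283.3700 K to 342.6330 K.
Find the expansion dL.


dT = 59.2630 K
dL = 8.800000e-06 * 60.8360 * 59.2630 = 0.031727 m
L_final = 60.867727 m

dL = 0.031727 m


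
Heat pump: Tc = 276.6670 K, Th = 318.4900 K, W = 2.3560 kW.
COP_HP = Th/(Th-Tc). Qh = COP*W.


COP = 318.4900 / 41.8230 = 7.6152
Qh = 7.6152 * 2.3560 = 17.9414 kW

COP = 7.6152, Qh = 17.9414 kW


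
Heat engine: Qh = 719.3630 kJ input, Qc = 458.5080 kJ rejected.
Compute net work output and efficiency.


W = 719.3630 - 458.5080 = 260.8550 kJ
eta = 260.8550 / 719.3630 = 0.3626 = 36.2619%

W = 260.8550 kJ, eta = 36.2619%


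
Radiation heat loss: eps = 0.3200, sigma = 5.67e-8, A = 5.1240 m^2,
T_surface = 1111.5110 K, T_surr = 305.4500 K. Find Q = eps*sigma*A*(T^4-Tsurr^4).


T^4 = 1.5264e+12
Tsurr^4 = 8.7048e+09
Q = 0.3200 * 5.67e-8 * 5.1240 * 1.5176e+12 = 141095.5561 W

141095.5561 W


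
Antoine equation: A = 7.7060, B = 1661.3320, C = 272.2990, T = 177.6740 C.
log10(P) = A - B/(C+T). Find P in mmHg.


C+T = 449.9730
B/(C+T) = 3.6921
log10(P) = 7.7060 - 3.6921 = 4.0139
P = 10^4.0139 = 10325.9398 mmHg

10325.9398 mmHg


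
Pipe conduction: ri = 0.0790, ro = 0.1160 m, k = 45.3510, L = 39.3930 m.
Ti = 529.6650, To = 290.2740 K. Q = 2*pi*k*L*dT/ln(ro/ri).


dT = 239.3910 K
ln(ro/ri) = 0.3841
Q = 2*pi*45.3510*39.3930*239.3910 / 0.3841 = 6995220.9257 W

6995220.9257 W


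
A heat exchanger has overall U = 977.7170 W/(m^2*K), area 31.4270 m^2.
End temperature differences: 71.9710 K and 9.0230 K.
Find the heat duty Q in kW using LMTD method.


LMTD = 30.3147 K
Q = 977.7170 * 31.4270 * 30.3147 = 931470.1454 W = 931.4701 kW

931.4701 kW


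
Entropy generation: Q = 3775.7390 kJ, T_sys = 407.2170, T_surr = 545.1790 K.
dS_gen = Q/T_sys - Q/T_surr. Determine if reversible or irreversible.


dS_sys = 3775.7390/407.2170 = 9.2721 kJ/K
dS_surr = -3775.7390/545.1790 = -6.9257 kJ/K
dS_gen = 9.2721 - 6.9257 = 2.3464 kJ/K (irreversible)

dS_gen = 2.3464 kJ/K, irreversible


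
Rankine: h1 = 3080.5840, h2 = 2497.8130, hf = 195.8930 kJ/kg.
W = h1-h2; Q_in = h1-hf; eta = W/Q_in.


W = 582.7710 kJ/kg
Q_in = 2884.6910 kJ/kg
eta = 0.2020 = 20.2022%

eta = 20.2022%


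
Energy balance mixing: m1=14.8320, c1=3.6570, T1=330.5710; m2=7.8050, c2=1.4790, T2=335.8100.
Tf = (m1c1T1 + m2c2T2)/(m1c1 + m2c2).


num = 21806.8320
den = 65.7842
Tf = 331.4903 K

331.4903 K


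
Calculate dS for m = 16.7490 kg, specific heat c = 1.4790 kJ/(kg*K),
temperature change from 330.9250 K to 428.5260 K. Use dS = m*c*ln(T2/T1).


T2/T1 = 1.2949
ln(T2/T1) = 0.2585
dS = 16.7490 * 1.4790 * 0.2585 = 6.4025 kJ/K

6.4025 kJ/K


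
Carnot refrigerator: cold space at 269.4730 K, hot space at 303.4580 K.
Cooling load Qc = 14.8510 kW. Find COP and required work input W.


COP = 269.4730 / 33.9850 = 7.9292
W = 14.8510 / 7.9292 = 1.8730 kW

COP = 7.9292, W = 1.8730 kW


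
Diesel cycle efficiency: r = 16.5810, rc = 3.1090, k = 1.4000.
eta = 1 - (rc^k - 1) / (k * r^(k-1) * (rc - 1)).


r^(k-1) = 3.0750
rc^k = 4.8941
eta = 0.5711 = 57.1103%

57.1103%


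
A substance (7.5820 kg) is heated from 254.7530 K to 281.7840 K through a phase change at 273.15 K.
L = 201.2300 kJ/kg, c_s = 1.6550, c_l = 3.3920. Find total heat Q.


Q1 (sensible, solid) = 7.5820 * 1.6550 * 18.3970 = 230.8494 kJ
Q2 (latent) = 7.5820 * 201.2300 = 1525.7259 kJ
Q3 (sensible, liquid) = 7.5820 * 3.3920 * 8.6340 = 222.0505 kJ
Q_total = 1978.6257 kJ

1978.6257 kJ


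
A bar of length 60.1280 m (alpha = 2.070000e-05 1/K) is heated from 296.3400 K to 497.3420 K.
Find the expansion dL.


dT = 201.0020 K
dL = 2.070000e-05 * 60.1280 * 201.0020 = 0.250177 m
L_final = 60.378177 m

dL = 0.250177 m


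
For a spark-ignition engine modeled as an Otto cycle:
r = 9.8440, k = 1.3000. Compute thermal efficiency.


r^(k-1) = 1.9859
eta = 1 - 1/1.9859 = 0.4964 = 49.6443%

49.6443%
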